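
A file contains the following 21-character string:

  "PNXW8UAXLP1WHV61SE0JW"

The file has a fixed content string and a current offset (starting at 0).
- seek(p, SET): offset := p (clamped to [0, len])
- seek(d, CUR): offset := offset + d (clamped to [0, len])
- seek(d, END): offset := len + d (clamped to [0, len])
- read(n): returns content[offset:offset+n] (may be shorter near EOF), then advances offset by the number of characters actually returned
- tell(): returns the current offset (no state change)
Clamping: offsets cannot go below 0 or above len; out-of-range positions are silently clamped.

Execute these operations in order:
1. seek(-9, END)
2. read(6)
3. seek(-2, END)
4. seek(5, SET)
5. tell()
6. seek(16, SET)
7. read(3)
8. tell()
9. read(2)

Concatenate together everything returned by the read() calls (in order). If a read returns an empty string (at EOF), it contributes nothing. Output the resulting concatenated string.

After 1 (seek(-9, END)): offset=12
After 2 (read(6)): returned 'HV61SE', offset=18
After 3 (seek(-2, END)): offset=19
After 4 (seek(5, SET)): offset=5
After 5 (tell()): offset=5
After 6 (seek(16, SET)): offset=16
After 7 (read(3)): returned 'SE0', offset=19
After 8 (tell()): offset=19
After 9 (read(2)): returned 'JW', offset=21

Answer: HV61SESE0JW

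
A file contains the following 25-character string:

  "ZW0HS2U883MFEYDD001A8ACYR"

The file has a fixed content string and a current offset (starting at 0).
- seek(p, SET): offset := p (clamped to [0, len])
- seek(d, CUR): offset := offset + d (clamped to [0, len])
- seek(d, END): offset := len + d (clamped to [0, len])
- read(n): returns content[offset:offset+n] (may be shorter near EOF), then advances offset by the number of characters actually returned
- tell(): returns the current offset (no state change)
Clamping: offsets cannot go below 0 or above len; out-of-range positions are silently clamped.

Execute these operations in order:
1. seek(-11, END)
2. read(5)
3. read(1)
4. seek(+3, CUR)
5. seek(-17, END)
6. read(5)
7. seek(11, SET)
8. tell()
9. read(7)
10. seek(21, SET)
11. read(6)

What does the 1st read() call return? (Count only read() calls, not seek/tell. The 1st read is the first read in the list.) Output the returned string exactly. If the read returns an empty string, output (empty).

Answer: DD001

Derivation:
After 1 (seek(-11, END)): offset=14
After 2 (read(5)): returned 'DD001', offset=19
After 3 (read(1)): returned 'A', offset=20
After 4 (seek(+3, CUR)): offset=23
After 5 (seek(-17, END)): offset=8
After 6 (read(5)): returned '83MFE', offset=13
After 7 (seek(11, SET)): offset=11
After 8 (tell()): offset=11
After 9 (read(7)): returned 'FEYDD00', offset=18
After 10 (seek(21, SET)): offset=21
After 11 (read(6)): returned 'ACYR', offset=25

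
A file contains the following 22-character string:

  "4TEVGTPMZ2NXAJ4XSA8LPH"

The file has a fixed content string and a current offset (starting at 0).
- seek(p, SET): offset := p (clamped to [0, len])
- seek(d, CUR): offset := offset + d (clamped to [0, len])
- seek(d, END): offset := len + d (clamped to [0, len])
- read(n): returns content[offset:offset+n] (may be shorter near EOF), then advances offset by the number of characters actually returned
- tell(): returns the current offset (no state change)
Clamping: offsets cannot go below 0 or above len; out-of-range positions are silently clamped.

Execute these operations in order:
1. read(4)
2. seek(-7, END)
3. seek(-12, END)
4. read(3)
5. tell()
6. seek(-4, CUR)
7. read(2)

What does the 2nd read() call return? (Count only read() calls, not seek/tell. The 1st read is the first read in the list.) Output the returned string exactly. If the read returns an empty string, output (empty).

After 1 (read(4)): returned '4TEV', offset=4
After 2 (seek(-7, END)): offset=15
After 3 (seek(-12, END)): offset=10
After 4 (read(3)): returned 'NXA', offset=13
After 5 (tell()): offset=13
After 6 (seek(-4, CUR)): offset=9
After 7 (read(2)): returned '2N', offset=11

Answer: NXA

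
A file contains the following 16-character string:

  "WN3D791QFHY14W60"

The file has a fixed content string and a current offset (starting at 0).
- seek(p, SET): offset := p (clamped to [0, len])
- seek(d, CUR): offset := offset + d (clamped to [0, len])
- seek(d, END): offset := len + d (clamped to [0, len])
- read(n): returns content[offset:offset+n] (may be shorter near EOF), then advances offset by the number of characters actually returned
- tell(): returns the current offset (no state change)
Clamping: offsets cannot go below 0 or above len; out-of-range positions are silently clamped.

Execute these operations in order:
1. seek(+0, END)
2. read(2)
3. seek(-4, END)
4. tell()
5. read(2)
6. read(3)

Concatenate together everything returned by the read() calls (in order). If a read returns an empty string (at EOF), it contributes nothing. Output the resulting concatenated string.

After 1 (seek(+0, END)): offset=16
After 2 (read(2)): returned '', offset=16
After 3 (seek(-4, END)): offset=12
After 4 (tell()): offset=12
After 5 (read(2)): returned '4W', offset=14
After 6 (read(3)): returned '60', offset=16

Answer: 4W60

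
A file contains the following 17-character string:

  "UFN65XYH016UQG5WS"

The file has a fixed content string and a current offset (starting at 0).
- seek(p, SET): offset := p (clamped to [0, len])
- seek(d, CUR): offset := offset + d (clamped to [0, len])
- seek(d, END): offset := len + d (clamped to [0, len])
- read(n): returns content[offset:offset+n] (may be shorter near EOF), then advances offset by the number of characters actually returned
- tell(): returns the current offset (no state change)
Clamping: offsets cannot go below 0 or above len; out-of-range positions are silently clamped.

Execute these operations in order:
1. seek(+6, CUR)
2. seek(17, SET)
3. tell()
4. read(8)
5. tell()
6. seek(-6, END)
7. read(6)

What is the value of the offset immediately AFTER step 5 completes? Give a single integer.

After 1 (seek(+6, CUR)): offset=6
After 2 (seek(17, SET)): offset=17
After 3 (tell()): offset=17
After 4 (read(8)): returned '', offset=17
After 5 (tell()): offset=17

Answer: 17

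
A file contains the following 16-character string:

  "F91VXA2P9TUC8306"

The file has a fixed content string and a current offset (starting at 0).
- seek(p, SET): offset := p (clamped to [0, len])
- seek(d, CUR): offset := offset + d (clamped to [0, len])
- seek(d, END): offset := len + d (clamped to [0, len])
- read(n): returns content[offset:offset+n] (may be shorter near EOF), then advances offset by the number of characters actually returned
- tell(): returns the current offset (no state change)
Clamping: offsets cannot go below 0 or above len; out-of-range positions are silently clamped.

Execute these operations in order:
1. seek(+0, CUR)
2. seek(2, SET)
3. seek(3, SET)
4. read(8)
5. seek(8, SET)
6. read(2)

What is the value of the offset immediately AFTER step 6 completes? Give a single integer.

After 1 (seek(+0, CUR)): offset=0
After 2 (seek(2, SET)): offset=2
After 3 (seek(3, SET)): offset=3
After 4 (read(8)): returned 'VXA2P9TU', offset=11
After 5 (seek(8, SET)): offset=8
After 6 (read(2)): returned '9T', offset=10

Answer: 10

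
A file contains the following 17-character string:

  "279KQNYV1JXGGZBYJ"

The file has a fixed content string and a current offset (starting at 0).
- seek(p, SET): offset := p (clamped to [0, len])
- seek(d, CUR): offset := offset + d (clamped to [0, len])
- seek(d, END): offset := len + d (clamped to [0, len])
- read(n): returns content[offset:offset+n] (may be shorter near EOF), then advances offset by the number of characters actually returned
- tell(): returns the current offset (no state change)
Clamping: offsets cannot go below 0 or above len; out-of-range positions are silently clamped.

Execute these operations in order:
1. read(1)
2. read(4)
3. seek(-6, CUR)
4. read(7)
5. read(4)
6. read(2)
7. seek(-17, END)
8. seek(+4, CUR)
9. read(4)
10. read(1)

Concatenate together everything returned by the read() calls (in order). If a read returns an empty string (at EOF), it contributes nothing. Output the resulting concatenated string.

Answer: 279KQ279KQNYV1JXGGQNYV1

Derivation:
After 1 (read(1)): returned '2', offset=1
After 2 (read(4)): returned '79KQ', offset=5
After 3 (seek(-6, CUR)): offset=0
After 4 (read(7)): returned '279KQNY', offset=7
After 5 (read(4)): returned 'V1JX', offset=11
After 6 (read(2)): returned 'GG', offset=13
After 7 (seek(-17, END)): offset=0
After 8 (seek(+4, CUR)): offset=4
After 9 (read(4)): returned 'QNYV', offset=8
After 10 (read(1)): returned '1', offset=9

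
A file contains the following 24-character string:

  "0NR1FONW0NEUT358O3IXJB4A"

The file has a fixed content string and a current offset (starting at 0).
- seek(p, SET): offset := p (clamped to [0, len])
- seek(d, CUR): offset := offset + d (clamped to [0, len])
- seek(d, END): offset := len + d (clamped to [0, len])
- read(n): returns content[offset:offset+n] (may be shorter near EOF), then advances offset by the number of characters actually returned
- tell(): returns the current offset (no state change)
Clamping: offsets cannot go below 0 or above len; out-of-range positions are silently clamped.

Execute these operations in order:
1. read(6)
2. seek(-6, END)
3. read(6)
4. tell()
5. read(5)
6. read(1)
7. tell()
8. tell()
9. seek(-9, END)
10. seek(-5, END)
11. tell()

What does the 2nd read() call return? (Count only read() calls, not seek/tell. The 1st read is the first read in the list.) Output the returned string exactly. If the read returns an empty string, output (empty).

After 1 (read(6)): returned '0NR1FO', offset=6
After 2 (seek(-6, END)): offset=18
After 3 (read(6)): returned 'IXJB4A', offset=24
After 4 (tell()): offset=24
After 5 (read(5)): returned '', offset=24
After 6 (read(1)): returned '', offset=24
After 7 (tell()): offset=24
After 8 (tell()): offset=24
After 9 (seek(-9, END)): offset=15
After 10 (seek(-5, END)): offset=19
After 11 (tell()): offset=19

Answer: IXJB4A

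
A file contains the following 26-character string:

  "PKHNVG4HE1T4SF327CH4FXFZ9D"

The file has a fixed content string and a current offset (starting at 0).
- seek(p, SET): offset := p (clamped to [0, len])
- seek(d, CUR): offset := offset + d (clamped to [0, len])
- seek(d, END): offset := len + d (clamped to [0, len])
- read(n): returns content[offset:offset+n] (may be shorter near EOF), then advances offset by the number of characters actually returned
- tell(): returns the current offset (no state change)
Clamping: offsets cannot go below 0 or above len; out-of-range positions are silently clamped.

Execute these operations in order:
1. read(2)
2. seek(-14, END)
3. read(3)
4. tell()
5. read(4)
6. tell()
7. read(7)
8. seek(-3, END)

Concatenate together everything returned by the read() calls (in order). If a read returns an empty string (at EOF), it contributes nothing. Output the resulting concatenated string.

After 1 (read(2)): returned 'PK', offset=2
After 2 (seek(-14, END)): offset=12
After 3 (read(3)): returned 'SF3', offset=15
After 4 (tell()): offset=15
After 5 (read(4)): returned '27CH', offset=19
After 6 (tell()): offset=19
After 7 (read(7)): returned '4FXFZ9D', offset=26
After 8 (seek(-3, END)): offset=23

Answer: PKSF327CH4FXFZ9D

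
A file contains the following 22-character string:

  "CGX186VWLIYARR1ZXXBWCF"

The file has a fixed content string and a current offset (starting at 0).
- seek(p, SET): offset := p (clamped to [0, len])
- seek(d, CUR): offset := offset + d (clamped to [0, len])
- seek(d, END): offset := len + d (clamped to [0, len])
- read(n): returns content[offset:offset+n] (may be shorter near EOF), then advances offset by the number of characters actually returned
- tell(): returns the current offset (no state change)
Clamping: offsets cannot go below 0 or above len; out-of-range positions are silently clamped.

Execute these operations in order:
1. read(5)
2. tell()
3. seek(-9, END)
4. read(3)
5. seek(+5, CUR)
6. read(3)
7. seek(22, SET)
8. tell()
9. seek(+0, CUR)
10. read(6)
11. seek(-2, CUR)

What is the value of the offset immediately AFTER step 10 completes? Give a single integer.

After 1 (read(5)): returned 'CGX18', offset=5
After 2 (tell()): offset=5
After 3 (seek(-9, END)): offset=13
After 4 (read(3)): returned 'R1Z', offset=16
After 5 (seek(+5, CUR)): offset=21
After 6 (read(3)): returned 'F', offset=22
After 7 (seek(22, SET)): offset=22
After 8 (tell()): offset=22
After 9 (seek(+0, CUR)): offset=22
After 10 (read(6)): returned '', offset=22

Answer: 22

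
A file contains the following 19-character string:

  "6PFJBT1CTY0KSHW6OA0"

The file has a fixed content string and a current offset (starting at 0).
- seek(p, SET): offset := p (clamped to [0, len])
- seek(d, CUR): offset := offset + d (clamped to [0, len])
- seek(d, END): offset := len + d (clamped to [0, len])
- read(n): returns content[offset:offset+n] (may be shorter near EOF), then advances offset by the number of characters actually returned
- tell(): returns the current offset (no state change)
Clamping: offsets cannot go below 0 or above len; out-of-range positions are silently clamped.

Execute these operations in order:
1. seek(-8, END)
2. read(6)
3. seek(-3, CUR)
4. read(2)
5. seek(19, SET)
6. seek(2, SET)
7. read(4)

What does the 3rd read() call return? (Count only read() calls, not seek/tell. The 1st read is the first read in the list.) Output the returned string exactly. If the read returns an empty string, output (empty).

Answer: FJBT

Derivation:
After 1 (seek(-8, END)): offset=11
After 2 (read(6)): returned 'KSHW6O', offset=17
After 3 (seek(-3, CUR)): offset=14
After 4 (read(2)): returned 'W6', offset=16
After 5 (seek(19, SET)): offset=19
After 6 (seek(2, SET)): offset=2
After 7 (read(4)): returned 'FJBT', offset=6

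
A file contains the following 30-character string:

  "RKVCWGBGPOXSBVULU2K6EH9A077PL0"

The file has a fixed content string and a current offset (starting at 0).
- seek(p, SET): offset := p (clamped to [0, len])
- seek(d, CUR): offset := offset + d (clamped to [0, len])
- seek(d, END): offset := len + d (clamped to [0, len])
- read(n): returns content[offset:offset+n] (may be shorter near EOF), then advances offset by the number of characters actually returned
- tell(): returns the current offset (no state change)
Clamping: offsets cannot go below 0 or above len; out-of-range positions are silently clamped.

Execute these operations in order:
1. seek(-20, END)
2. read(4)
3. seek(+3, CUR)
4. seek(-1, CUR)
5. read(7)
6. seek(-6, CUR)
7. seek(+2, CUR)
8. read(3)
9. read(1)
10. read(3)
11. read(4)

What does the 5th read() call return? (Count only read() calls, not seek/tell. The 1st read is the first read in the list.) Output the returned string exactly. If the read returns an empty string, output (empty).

After 1 (seek(-20, END)): offset=10
After 2 (read(4)): returned 'XSBV', offset=14
After 3 (seek(+3, CUR)): offset=17
After 4 (seek(-1, CUR)): offset=16
After 5 (read(7)): returned 'U2K6EH9', offset=23
After 6 (seek(-6, CUR)): offset=17
After 7 (seek(+2, CUR)): offset=19
After 8 (read(3)): returned '6EH', offset=22
After 9 (read(1)): returned '9', offset=23
After 10 (read(3)): returned 'A07', offset=26
After 11 (read(4)): returned '7PL0', offset=30

Answer: A07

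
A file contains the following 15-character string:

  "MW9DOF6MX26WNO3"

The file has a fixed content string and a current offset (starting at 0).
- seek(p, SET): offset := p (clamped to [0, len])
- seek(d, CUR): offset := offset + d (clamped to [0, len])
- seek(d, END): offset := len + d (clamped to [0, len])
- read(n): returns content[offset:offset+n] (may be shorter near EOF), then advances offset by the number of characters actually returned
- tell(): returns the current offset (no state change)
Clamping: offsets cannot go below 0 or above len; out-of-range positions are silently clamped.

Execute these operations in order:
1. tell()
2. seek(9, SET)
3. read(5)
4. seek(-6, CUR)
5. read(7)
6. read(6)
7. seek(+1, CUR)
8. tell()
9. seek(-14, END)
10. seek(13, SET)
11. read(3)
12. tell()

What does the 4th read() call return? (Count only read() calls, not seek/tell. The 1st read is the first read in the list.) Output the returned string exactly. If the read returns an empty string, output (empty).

After 1 (tell()): offset=0
After 2 (seek(9, SET)): offset=9
After 3 (read(5)): returned '26WNO', offset=14
After 4 (seek(-6, CUR)): offset=8
After 5 (read(7)): returned 'X26WNO3', offset=15
After 6 (read(6)): returned '', offset=15
After 7 (seek(+1, CUR)): offset=15
After 8 (tell()): offset=15
After 9 (seek(-14, END)): offset=1
After 10 (seek(13, SET)): offset=13
After 11 (read(3)): returned 'O3', offset=15
After 12 (tell()): offset=15

Answer: O3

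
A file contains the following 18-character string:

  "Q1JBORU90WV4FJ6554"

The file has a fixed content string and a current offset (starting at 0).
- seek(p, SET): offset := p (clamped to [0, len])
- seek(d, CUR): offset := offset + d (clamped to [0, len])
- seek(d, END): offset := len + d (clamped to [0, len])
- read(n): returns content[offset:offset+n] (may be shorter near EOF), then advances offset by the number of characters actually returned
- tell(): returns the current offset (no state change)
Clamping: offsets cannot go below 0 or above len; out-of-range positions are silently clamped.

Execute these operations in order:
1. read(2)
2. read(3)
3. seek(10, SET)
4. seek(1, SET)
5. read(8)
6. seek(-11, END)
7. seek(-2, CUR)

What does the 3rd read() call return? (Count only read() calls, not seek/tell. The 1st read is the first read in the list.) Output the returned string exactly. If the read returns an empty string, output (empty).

Answer: 1JBORU90

Derivation:
After 1 (read(2)): returned 'Q1', offset=2
After 2 (read(3)): returned 'JBO', offset=5
After 3 (seek(10, SET)): offset=10
After 4 (seek(1, SET)): offset=1
After 5 (read(8)): returned '1JBORU90', offset=9
After 6 (seek(-11, END)): offset=7
After 7 (seek(-2, CUR)): offset=5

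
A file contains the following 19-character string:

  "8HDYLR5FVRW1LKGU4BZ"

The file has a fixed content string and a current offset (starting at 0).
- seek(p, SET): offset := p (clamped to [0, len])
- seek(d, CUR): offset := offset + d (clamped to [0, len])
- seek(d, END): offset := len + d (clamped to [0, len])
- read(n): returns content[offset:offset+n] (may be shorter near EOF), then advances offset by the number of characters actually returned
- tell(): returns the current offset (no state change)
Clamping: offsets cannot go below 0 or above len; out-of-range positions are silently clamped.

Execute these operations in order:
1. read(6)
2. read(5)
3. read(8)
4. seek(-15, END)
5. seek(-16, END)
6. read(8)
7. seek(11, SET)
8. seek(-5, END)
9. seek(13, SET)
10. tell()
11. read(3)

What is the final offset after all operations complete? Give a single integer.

After 1 (read(6)): returned '8HDYLR', offset=6
After 2 (read(5)): returned '5FVRW', offset=11
After 3 (read(8)): returned '1LKGU4BZ', offset=19
After 4 (seek(-15, END)): offset=4
After 5 (seek(-16, END)): offset=3
After 6 (read(8)): returned 'YLR5FVRW', offset=11
After 7 (seek(11, SET)): offset=11
After 8 (seek(-5, END)): offset=14
After 9 (seek(13, SET)): offset=13
After 10 (tell()): offset=13
After 11 (read(3)): returned 'KGU', offset=16

Answer: 16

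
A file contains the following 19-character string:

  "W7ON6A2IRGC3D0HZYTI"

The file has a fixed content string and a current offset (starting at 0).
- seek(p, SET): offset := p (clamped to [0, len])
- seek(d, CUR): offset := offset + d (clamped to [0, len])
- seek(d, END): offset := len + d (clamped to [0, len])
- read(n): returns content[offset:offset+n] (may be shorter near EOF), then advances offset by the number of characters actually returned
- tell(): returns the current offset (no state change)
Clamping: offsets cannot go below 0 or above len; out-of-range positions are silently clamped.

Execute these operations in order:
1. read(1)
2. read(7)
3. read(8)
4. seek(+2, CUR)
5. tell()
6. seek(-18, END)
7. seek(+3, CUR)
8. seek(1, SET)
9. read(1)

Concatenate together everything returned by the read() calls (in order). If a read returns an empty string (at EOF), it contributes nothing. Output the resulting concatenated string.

After 1 (read(1)): returned 'W', offset=1
After 2 (read(7)): returned '7ON6A2I', offset=8
After 3 (read(8)): returned 'RGC3D0HZ', offset=16
After 4 (seek(+2, CUR)): offset=18
After 5 (tell()): offset=18
After 6 (seek(-18, END)): offset=1
After 7 (seek(+3, CUR)): offset=4
After 8 (seek(1, SET)): offset=1
After 9 (read(1)): returned '7', offset=2

Answer: W7ON6A2IRGC3D0HZ7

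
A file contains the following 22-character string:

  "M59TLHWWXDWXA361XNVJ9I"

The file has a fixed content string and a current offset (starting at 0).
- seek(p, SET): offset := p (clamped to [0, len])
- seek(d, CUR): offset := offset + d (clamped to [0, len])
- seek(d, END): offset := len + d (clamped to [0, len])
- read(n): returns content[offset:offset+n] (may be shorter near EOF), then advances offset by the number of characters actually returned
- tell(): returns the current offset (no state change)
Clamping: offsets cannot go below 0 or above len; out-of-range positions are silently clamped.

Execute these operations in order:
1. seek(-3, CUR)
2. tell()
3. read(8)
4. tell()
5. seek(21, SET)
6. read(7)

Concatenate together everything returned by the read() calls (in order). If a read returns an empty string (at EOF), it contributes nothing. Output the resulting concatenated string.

Answer: M59TLHWWI

Derivation:
After 1 (seek(-3, CUR)): offset=0
After 2 (tell()): offset=0
After 3 (read(8)): returned 'M59TLHWW', offset=8
After 4 (tell()): offset=8
After 5 (seek(21, SET)): offset=21
After 6 (read(7)): returned 'I', offset=22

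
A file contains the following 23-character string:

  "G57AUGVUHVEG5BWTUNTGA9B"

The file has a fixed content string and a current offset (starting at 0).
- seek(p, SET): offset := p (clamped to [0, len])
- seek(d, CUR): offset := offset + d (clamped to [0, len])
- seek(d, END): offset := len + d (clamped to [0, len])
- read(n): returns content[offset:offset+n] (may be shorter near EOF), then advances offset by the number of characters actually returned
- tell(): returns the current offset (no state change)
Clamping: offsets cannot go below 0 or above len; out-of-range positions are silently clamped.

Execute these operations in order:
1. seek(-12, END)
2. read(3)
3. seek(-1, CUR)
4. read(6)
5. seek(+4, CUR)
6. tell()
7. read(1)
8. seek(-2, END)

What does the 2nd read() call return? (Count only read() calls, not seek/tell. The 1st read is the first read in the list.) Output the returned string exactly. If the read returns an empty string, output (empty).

After 1 (seek(-12, END)): offset=11
After 2 (read(3)): returned 'G5B', offset=14
After 3 (seek(-1, CUR)): offset=13
After 4 (read(6)): returned 'BWTUNT', offset=19
After 5 (seek(+4, CUR)): offset=23
After 6 (tell()): offset=23
After 7 (read(1)): returned '', offset=23
After 8 (seek(-2, END)): offset=21

Answer: BWTUNT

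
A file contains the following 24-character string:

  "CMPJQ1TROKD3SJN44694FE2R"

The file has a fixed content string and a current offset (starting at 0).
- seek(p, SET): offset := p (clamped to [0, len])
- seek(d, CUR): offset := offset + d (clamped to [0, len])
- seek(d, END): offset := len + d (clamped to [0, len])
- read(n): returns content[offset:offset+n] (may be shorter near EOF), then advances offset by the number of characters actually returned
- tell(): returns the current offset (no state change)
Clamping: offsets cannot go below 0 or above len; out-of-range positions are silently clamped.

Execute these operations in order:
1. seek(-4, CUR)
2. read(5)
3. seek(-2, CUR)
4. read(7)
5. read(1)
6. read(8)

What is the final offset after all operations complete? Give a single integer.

After 1 (seek(-4, CUR)): offset=0
After 2 (read(5)): returned 'CMPJQ', offset=5
After 3 (seek(-2, CUR)): offset=3
After 4 (read(7)): returned 'JQ1TROK', offset=10
After 5 (read(1)): returned 'D', offset=11
After 6 (read(8)): returned '3SJN4469', offset=19

Answer: 19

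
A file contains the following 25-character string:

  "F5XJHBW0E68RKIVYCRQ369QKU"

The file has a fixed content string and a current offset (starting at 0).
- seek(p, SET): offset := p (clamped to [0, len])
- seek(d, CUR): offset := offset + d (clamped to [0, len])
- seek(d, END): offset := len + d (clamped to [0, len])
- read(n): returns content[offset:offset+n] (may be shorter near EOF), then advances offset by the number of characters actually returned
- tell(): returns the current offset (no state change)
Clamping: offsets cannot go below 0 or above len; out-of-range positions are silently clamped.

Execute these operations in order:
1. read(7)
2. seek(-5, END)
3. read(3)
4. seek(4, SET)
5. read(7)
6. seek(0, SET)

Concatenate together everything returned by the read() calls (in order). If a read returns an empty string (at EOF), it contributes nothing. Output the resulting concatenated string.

Answer: F5XJHBW69QHBW0E68

Derivation:
After 1 (read(7)): returned 'F5XJHBW', offset=7
After 2 (seek(-5, END)): offset=20
After 3 (read(3)): returned '69Q', offset=23
After 4 (seek(4, SET)): offset=4
After 5 (read(7)): returned 'HBW0E68', offset=11
After 6 (seek(0, SET)): offset=0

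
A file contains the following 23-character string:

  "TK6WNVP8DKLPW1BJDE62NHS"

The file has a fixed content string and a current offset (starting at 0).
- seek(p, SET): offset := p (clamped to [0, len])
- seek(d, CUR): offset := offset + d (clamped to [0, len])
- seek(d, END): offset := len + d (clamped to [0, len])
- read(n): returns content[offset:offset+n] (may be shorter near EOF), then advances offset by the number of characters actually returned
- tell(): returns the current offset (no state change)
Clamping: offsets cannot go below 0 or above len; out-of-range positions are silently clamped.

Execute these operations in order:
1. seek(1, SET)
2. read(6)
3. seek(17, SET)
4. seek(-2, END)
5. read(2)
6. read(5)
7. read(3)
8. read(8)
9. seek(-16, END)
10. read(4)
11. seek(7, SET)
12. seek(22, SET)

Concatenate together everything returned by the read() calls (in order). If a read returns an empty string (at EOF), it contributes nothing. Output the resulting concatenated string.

After 1 (seek(1, SET)): offset=1
After 2 (read(6)): returned 'K6WNVP', offset=7
After 3 (seek(17, SET)): offset=17
After 4 (seek(-2, END)): offset=21
After 5 (read(2)): returned 'HS', offset=23
After 6 (read(5)): returned '', offset=23
After 7 (read(3)): returned '', offset=23
After 8 (read(8)): returned '', offset=23
After 9 (seek(-16, END)): offset=7
After 10 (read(4)): returned '8DKL', offset=11
After 11 (seek(7, SET)): offset=7
After 12 (seek(22, SET)): offset=22

Answer: K6WNVPHS8DKL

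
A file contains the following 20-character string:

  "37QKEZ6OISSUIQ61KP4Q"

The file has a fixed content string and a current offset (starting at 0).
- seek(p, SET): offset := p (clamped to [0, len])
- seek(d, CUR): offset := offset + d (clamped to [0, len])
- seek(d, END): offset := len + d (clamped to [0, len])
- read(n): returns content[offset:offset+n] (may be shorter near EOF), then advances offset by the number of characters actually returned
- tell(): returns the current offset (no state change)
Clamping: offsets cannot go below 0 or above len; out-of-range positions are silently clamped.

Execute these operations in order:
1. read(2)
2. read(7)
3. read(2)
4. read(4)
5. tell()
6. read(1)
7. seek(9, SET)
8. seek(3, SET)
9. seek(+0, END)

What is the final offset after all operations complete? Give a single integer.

Answer: 20

Derivation:
After 1 (read(2)): returned '37', offset=2
After 2 (read(7)): returned 'QKEZ6OI', offset=9
After 3 (read(2)): returned 'SS', offset=11
After 4 (read(4)): returned 'UIQ6', offset=15
After 5 (tell()): offset=15
After 6 (read(1)): returned '1', offset=16
After 7 (seek(9, SET)): offset=9
After 8 (seek(3, SET)): offset=3
After 9 (seek(+0, END)): offset=20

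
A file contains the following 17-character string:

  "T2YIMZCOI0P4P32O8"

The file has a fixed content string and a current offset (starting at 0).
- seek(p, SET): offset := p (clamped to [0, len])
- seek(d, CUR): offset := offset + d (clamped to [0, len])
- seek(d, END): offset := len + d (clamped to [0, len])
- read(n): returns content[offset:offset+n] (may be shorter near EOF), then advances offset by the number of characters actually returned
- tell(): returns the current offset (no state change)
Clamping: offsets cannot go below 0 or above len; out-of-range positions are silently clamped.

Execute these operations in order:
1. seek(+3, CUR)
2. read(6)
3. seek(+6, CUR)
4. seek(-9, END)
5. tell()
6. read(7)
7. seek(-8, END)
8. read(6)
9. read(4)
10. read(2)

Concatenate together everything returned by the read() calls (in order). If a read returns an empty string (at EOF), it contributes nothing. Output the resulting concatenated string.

Answer: IMZCOII0P4P320P4P32O8

Derivation:
After 1 (seek(+3, CUR)): offset=3
After 2 (read(6)): returned 'IMZCOI', offset=9
After 3 (seek(+6, CUR)): offset=15
After 4 (seek(-9, END)): offset=8
After 5 (tell()): offset=8
After 6 (read(7)): returned 'I0P4P32', offset=15
After 7 (seek(-8, END)): offset=9
After 8 (read(6)): returned '0P4P32', offset=15
After 9 (read(4)): returned 'O8', offset=17
After 10 (read(2)): returned '', offset=17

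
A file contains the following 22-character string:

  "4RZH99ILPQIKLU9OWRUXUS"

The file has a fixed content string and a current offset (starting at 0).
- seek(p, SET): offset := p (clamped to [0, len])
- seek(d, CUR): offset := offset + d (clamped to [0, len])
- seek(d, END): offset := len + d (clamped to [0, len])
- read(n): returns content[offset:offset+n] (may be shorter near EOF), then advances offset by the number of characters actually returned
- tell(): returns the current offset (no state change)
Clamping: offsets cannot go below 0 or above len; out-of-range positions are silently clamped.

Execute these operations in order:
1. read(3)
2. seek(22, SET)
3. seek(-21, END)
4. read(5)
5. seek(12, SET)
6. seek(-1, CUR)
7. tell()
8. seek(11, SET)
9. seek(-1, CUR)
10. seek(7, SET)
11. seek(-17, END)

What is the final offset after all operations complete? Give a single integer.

Answer: 5

Derivation:
After 1 (read(3)): returned '4RZ', offset=3
After 2 (seek(22, SET)): offset=22
After 3 (seek(-21, END)): offset=1
After 4 (read(5)): returned 'RZH99', offset=6
After 5 (seek(12, SET)): offset=12
After 6 (seek(-1, CUR)): offset=11
After 7 (tell()): offset=11
After 8 (seek(11, SET)): offset=11
After 9 (seek(-1, CUR)): offset=10
After 10 (seek(7, SET)): offset=7
After 11 (seek(-17, END)): offset=5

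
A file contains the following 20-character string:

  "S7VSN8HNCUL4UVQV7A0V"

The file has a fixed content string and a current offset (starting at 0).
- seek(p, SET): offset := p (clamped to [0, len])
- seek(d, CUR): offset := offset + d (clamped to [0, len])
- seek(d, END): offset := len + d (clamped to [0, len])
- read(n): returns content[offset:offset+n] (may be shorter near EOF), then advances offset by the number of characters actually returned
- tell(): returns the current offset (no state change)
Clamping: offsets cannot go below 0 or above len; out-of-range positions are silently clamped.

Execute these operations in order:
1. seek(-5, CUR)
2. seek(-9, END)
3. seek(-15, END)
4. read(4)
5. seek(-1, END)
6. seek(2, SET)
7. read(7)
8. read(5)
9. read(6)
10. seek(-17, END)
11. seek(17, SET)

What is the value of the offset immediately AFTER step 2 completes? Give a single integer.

Answer: 11

Derivation:
After 1 (seek(-5, CUR)): offset=0
After 2 (seek(-9, END)): offset=11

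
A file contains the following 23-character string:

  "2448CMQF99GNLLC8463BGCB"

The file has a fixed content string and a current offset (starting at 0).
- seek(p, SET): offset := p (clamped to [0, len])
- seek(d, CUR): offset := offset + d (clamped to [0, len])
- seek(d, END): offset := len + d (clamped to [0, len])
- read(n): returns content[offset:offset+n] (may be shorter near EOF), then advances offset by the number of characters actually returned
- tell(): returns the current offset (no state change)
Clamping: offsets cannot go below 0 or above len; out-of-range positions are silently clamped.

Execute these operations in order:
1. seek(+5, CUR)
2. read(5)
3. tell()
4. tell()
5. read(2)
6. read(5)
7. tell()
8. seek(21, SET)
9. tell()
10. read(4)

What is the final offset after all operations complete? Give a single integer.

After 1 (seek(+5, CUR)): offset=5
After 2 (read(5)): returned 'MQF99', offset=10
After 3 (tell()): offset=10
After 4 (tell()): offset=10
After 5 (read(2)): returned 'GN', offset=12
After 6 (read(5)): returned 'LLC84', offset=17
After 7 (tell()): offset=17
After 8 (seek(21, SET)): offset=21
After 9 (tell()): offset=21
After 10 (read(4)): returned 'CB', offset=23

Answer: 23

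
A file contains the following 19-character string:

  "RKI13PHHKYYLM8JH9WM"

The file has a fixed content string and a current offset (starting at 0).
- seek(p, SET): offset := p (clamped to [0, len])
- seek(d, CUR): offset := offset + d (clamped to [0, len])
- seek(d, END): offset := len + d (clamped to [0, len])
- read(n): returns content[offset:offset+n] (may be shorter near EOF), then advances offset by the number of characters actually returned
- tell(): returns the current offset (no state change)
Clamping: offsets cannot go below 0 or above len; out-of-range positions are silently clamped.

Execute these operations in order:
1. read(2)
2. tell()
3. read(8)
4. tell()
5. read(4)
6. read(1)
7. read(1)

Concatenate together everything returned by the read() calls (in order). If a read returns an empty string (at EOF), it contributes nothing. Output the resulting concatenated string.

After 1 (read(2)): returned 'RK', offset=2
After 2 (tell()): offset=2
After 3 (read(8)): returned 'I13PHHKY', offset=10
After 4 (tell()): offset=10
After 5 (read(4)): returned 'YLM8', offset=14
After 6 (read(1)): returned 'J', offset=15
After 7 (read(1)): returned 'H', offset=16

Answer: RKI13PHHKYYLM8JH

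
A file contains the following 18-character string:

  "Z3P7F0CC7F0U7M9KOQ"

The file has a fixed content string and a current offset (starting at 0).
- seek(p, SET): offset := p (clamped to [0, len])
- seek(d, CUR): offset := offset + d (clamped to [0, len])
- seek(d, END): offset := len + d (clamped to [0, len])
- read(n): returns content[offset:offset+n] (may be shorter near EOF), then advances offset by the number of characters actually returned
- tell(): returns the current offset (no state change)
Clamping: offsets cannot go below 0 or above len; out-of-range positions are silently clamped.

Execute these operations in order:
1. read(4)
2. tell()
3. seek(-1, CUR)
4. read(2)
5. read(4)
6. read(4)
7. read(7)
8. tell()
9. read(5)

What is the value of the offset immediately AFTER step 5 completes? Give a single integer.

Answer: 9

Derivation:
After 1 (read(4)): returned 'Z3P7', offset=4
After 2 (tell()): offset=4
After 3 (seek(-1, CUR)): offset=3
After 4 (read(2)): returned '7F', offset=5
After 5 (read(4)): returned '0CC7', offset=9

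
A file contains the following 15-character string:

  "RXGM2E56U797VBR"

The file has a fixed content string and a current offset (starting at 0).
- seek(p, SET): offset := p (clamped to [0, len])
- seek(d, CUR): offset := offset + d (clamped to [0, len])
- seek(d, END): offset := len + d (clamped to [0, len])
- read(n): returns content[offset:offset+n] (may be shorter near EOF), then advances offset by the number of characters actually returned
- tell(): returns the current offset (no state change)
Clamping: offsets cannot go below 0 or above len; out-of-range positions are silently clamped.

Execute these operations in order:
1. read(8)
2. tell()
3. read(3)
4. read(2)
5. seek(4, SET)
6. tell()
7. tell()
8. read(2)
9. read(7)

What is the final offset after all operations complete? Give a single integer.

Answer: 13

Derivation:
After 1 (read(8)): returned 'RXGM2E56', offset=8
After 2 (tell()): offset=8
After 3 (read(3)): returned 'U79', offset=11
After 4 (read(2)): returned '7V', offset=13
After 5 (seek(4, SET)): offset=4
After 6 (tell()): offset=4
After 7 (tell()): offset=4
After 8 (read(2)): returned '2E', offset=6
After 9 (read(7)): returned '56U797V', offset=13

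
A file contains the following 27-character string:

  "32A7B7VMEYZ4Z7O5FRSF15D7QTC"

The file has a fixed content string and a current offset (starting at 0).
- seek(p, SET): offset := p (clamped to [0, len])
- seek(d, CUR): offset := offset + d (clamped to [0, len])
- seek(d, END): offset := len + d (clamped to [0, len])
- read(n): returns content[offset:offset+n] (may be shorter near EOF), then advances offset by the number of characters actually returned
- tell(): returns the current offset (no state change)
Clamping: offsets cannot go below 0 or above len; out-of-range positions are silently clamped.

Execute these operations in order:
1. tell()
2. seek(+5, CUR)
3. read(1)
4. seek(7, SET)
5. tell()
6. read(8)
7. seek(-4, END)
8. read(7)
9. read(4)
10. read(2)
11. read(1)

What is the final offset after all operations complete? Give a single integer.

After 1 (tell()): offset=0
After 2 (seek(+5, CUR)): offset=5
After 3 (read(1)): returned '7', offset=6
After 4 (seek(7, SET)): offset=7
After 5 (tell()): offset=7
After 6 (read(8)): returned 'MEYZ4Z7O', offset=15
After 7 (seek(-4, END)): offset=23
After 8 (read(7)): returned '7QTC', offset=27
After 9 (read(4)): returned '', offset=27
After 10 (read(2)): returned '', offset=27
After 11 (read(1)): returned '', offset=27

Answer: 27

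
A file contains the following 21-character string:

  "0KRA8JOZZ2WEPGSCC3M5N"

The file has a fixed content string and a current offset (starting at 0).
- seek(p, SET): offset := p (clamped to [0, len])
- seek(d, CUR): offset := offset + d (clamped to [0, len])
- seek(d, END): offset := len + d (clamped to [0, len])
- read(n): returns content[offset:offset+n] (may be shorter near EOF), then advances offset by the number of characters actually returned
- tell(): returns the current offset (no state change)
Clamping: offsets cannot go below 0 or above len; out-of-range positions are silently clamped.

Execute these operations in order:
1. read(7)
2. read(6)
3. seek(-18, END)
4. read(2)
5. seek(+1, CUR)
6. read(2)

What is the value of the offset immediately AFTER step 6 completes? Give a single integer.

Answer: 8

Derivation:
After 1 (read(7)): returned '0KRA8JO', offset=7
After 2 (read(6)): returned 'ZZ2WEP', offset=13
After 3 (seek(-18, END)): offset=3
After 4 (read(2)): returned 'A8', offset=5
After 5 (seek(+1, CUR)): offset=6
After 6 (read(2)): returned 'OZ', offset=8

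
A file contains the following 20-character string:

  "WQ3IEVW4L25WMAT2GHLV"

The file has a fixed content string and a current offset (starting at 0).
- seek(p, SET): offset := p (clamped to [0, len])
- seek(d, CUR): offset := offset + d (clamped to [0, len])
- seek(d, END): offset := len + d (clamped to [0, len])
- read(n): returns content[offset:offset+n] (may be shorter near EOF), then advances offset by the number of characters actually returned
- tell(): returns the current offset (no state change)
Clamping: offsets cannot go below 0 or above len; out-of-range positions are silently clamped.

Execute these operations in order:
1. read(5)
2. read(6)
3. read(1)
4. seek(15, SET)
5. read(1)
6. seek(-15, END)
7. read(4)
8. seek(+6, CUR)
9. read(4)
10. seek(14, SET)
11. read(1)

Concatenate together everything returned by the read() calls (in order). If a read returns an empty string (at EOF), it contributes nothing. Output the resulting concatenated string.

After 1 (read(5)): returned 'WQ3IE', offset=5
After 2 (read(6)): returned 'VW4L25', offset=11
After 3 (read(1)): returned 'W', offset=12
After 4 (seek(15, SET)): offset=15
After 5 (read(1)): returned '2', offset=16
After 6 (seek(-15, END)): offset=5
After 7 (read(4)): returned 'VW4L', offset=9
After 8 (seek(+6, CUR)): offset=15
After 9 (read(4)): returned '2GHL', offset=19
After 10 (seek(14, SET)): offset=14
After 11 (read(1)): returned 'T', offset=15

Answer: WQ3IEVW4L25W2VW4L2GHLT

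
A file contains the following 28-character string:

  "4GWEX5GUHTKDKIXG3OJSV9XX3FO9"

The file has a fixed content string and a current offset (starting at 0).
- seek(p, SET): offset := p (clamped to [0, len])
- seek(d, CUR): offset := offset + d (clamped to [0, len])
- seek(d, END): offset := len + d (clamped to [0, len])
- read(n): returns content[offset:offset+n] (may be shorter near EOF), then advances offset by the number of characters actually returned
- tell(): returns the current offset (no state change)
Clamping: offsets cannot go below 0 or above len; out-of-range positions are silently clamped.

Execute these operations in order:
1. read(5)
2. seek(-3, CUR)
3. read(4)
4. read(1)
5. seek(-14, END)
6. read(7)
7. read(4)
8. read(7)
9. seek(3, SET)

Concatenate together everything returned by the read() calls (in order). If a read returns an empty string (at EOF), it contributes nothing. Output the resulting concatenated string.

After 1 (read(5)): returned '4GWEX', offset=5
After 2 (seek(-3, CUR)): offset=2
After 3 (read(4)): returned 'WEX5', offset=6
After 4 (read(1)): returned 'G', offset=7
After 5 (seek(-14, END)): offset=14
After 6 (read(7)): returned 'XG3OJSV', offset=21
After 7 (read(4)): returned '9XX3', offset=25
After 8 (read(7)): returned 'FO9', offset=28
After 9 (seek(3, SET)): offset=3

Answer: 4GWEXWEX5GXG3OJSV9XX3FO9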